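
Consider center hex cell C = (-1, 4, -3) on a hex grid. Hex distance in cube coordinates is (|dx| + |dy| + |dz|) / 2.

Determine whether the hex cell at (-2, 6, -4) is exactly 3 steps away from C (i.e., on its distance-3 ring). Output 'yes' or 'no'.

Answer: no

Derivation:
|px - cx| = |-2 - (-1)| = 1
|py - cy| = |6 - 4| = 2
|pz - cz| = |-4 - (-3)| = 1
distance = (1+2+1)/2 = 4/2 = 2
radius = 3; distance != radius -> no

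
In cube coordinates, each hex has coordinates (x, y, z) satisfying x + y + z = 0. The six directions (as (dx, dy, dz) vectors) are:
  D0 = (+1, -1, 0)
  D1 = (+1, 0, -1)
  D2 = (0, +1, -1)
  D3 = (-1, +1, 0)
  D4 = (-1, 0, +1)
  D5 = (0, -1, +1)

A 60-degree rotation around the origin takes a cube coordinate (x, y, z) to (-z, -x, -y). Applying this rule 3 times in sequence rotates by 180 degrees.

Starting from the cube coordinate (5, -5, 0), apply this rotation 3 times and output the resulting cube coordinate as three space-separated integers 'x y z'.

Start: (5, -5, 0)
Step 1: (5, -5, 0) -> (-(0), -(5), -(-5)) = (0, -5, 5)
Step 2: (0, -5, 5) -> (-(5), -(0), -(-5)) = (-5, 0, 5)
Step 3: (-5, 0, 5) -> (-(5), -(-5), -(0)) = (-5, 5, 0)

Answer: -5 5 0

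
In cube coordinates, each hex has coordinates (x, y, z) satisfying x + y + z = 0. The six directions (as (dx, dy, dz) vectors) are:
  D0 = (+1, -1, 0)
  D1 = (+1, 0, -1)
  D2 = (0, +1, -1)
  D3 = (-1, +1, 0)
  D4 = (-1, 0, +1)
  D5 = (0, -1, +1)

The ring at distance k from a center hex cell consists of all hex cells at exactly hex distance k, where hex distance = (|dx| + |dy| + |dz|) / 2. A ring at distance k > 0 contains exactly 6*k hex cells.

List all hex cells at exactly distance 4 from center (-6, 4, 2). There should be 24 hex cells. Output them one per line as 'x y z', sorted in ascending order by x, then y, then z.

Walk ring at distance 4 from (-6, 4, 2):
Start at center + D4*4 = (-10, 4, 6)
  hex 0: (-10, 4, 6)
  hex 1: (-9, 3, 6)
  hex 2: (-8, 2, 6)
  hex 3: (-7, 1, 6)
  hex 4: (-6, 0, 6)
  hex 5: (-5, 0, 5)
  hex 6: (-4, 0, 4)
  hex 7: (-3, 0, 3)
  hex 8: (-2, 0, 2)
  hex 9: (-2, 1, 1)
  hex 10: (-2, 2, 0)
  hex 11: (-2, 3, -1)
  hex 12: (-2, 4, -2)
  hex 13: (-3, 5, -2)
  hex 14: (-4, 6, -2)
  hex 15: (-5, 7, -2)
  hex 16: (-6, 8, -2)
  hex 17: (-7, 8, -1)
  hex 18: (-8, 8, 0)
  hex 19: (-9, 8, 1)
  hex 20: (-10, 8, 2)
  hex 21: (-10, 7, 3)
  hex 22: (-10, 6, 4)
  hex 23: (-10, 5, 5)
Sorted: 24 hexes.

Answer: -10 4 6
-10 5 5
-10 6 4
-10 7 3
-10 8 2
-9 3 6
-9 8 1
-8 2 6
-8 8 0
-7 1 6
-7 8 -1
-6 0 6
-6 8 -2
-5 0 5
-5 7 -2
-4 0 4
-4 6 -2
-3 0 3
-3 5 -2
-2 0 2
-2 1 1
-2 2 0
-2 3 -1
-2 4 -2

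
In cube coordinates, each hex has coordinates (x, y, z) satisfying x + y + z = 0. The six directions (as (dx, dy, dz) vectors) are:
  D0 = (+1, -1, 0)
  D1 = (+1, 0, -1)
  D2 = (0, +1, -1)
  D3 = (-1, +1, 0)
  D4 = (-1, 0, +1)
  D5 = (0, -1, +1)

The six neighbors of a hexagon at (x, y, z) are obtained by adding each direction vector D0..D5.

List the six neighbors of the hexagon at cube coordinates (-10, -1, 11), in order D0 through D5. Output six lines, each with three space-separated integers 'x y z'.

Center: (-10, -1, 11). Add each direction:
  D0: (-10, -1, 11) + (1, -1, 0) = (-9, -2, 11)
  D1: (-10, -1, 11) + (1, 0, -1) = (-9, -1, 10)
  D2: (-10, -1, 11) + (0, 1, -1) = (-10, 0, 10)
  D3: (-10, -1, 11) + (-1, 1, 0) = (-11, 0, 11)
  D4: (-10, -1, 11) + (-1, 0, 1) = (-11, -1, 12)
  D5: (-10, -1, 11) + (0, -1, 1) = (-10, -2, 12)

Answer: -9 -2 11
-9 -1 10
-10 0 10
-11 0 11
-11 -1 12
-10 -2 12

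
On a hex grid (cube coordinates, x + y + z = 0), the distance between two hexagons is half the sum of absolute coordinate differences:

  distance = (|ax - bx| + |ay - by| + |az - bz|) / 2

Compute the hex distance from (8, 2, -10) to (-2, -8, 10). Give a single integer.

Answer: 20

Derivation:
|ax - bx| = |8 - (-2)| = 10
|ay - by| = |2 - (-8)| = 10
|az - bz| = |-10 - 10| = 20
distance = (10 + 10 + 20) / 2 = 40 / 2 = 20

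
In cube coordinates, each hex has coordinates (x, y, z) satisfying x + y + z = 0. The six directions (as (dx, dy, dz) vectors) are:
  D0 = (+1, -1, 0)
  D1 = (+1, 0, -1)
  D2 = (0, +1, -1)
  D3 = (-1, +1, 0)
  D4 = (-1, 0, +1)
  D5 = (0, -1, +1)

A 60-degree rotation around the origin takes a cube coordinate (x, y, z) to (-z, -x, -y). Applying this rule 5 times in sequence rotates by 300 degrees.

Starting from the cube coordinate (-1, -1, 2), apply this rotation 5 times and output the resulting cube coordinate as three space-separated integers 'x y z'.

Answer: 1 -2 1

Derivation:
Start: (-1, -1, 2)
Step 1: (-1, -1, 2) -> (-(2), -(-1), -(-1)) = (-2, 1, 1)
Step 2: (-2, 1, 1) -> (-(1), -(-2), -(1)) = (-1, 2, -1)
Step 3: (-1, 2, -1) -> (-(-1), -(-1), -(2)) = (1, 1, -2)
Step 4: (1, 1, -2) -> (-(-2), -(1), -(1)) = (2, -1, -1)
Step 5: (2, -1, -1) -> (-(-1), -(2), -(-1)) = (1, -2, 1)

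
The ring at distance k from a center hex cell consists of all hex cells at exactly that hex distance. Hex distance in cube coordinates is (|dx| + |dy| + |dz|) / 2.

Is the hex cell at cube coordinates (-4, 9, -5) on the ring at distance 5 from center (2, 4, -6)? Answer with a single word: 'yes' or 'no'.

Answer: no

Derivation:
|px - cx| = |-4 - 2| = 6
|py - cy| = |9 - 4| = 5
|pz - cz| = |-5 - (-6)| = 1
distance = (6+5+1)/2 = 12/2 = 6
radius = 5; distance != radius -> no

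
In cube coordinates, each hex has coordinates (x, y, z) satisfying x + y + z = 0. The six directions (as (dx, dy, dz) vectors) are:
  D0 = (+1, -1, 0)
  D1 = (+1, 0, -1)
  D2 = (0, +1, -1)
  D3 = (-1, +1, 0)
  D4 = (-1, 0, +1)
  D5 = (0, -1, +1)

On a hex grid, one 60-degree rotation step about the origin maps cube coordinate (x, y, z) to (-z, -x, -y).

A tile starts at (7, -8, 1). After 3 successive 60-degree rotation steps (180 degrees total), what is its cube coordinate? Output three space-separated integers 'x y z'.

Answer: -7 8 -1

Derivation:
Start: (7, -8, 1)
Step 1: (7, -8, 1) -> (-(1), -(7), -(-8)) = (-1, -7, 8)
Step 2: (-1, -7, 8) -> (-(8), -(-1), -(-7)) = (-8, 1, 7)
Step 3: (-8, 1, 7) -> (-(7), -(-8), -(1)) = (-7, 8, -1)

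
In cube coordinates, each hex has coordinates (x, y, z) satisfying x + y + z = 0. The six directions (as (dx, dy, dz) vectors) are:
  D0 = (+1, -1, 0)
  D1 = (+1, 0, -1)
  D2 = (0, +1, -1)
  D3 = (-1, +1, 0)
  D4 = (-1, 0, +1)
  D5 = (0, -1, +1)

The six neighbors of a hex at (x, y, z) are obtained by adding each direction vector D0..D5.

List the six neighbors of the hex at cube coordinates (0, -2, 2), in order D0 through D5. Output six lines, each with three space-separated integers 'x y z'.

Center: (0, -2, 2). Add each direction:
  D0: (0, -2, 2) + (1, -1, 0) = (1, -3, 2)
  D1: (0, -2, 2) + (1, 0, -1) = (1, -2, 1)
  D2: (0, -2, 2) + (0, 1, -1) = (0, -1, 1)
  D3: (0, -2, 2) + (-1, 1, 0) = (-1, -1, 2)
  D4: (0, -2, 2) + (-1, 0, 1) = (-1, -2, 3)
  D5: (0, -2, 2) + (0, -1, 1) = (0, -3, 3)

Answer: 1 -3 2
1 -2 1
0 -1 1
-1 -1 2
-1 -2 3
0 -3 3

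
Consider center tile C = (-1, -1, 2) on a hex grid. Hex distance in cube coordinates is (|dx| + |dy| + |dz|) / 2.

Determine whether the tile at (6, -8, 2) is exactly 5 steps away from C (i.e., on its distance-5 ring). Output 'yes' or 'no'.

|px - cx| = |6 - (-1)| = 7
|py - cy| = |-8 - (-1)| = 7
|pz - cz| = |2 - 2| = 0
distance = (7+7+0)/2 = 14/2 = 7
radius = 5; distance != radius -> no

Answer: no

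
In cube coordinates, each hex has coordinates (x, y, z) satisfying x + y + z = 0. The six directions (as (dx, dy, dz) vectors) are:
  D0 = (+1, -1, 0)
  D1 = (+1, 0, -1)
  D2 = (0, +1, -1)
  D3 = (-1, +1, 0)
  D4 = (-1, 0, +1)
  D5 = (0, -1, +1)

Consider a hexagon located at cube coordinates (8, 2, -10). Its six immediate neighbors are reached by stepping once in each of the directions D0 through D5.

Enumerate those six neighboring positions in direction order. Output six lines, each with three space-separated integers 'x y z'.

Center: (8, 2, -10). Add each direction:
  D0: (8, 2, -10) + (1, -1, 0) = (9, 1, -10)
  D1: (8, 2, -10) + (1, 0, -1) = (9, 2, -11)
  D2: (8, 2, -10) + (0, 1, -1) = (8, 3, -11)
  D3: (8, 2, -10) + (-1, 1, 0) = (7, 3, -10)
  D4: (8, 2, -10) + (-1, 0, 1) = (7, 2, -9)
  D5: (8, 2, -10) + (0, -1, 1) = (8, 1, -9)

Answer: 9 1 -10
9 2 -11
8 3 -11
7 3 -10
7 2 -9
8 1 -9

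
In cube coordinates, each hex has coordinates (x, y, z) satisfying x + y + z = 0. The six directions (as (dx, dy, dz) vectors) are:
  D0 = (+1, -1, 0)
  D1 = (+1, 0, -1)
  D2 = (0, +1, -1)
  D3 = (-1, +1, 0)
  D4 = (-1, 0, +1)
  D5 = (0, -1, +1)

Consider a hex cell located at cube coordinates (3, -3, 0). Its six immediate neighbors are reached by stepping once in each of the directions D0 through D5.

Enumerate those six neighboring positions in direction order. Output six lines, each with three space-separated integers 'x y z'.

Center: (3, -3, 0). Add each direction:
  D0: (3, -3, 0) + (1, -1, 0) = (4, -4, 0)
  D1: (3, -3, 0) + (1, 0, -1) = (4, -3, -1)
  D2: (3, -3, 0) + (0, 1, -1) = (3, -2, -1)
  D3: (3, -3, 0) + (-1, 1, 0) = (2, -2, 0)
  D4: (3, -3, 0) + (-1, 0, 1) = (2, -3, 1)
  D5: (3, -3, 0) + (0, -1, 1) = (3, -4, 1)

Answer: 4 -4 0
4 -3 -1
3 -2 -1
2 -2 0
2 -3 1
3 -4 1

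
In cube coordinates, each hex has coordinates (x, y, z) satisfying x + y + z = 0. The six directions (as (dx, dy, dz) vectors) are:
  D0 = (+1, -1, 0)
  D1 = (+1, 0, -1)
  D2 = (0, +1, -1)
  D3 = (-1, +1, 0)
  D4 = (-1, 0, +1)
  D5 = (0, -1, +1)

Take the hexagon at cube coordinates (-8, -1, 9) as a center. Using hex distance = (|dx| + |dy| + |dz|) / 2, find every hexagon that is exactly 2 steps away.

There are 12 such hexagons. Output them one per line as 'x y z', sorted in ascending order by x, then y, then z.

Walk ring at distance 2 from (-8, -1, 9):
Start at center + D4*2 = (-10, -1, 11)
  hex 0: (-10, -1, 11)
  hex 1: (-9, -2, 11)
  hex 2: (-8, -3, 11)
  hex 3: (-7, -3, 10)
  hex 4: (-6, -3, 9)
  hex 5: (-6, -2, 8)
  hex 6: (-6, -1, 7)
  hex 7: (-7, 0, 7)
  hex 8: (-8, 1, 7)
  hex 9: (-9, 1, 8)
  hex 10: (-10, 1, 9)
  hex 11: (-10, 0, 10)
Sorted: 12 hexes.

Answer: -10 -1 11
-10 0 10
-10 1 9
-9 -2 11
-9 1 8
-8 -3 11
-8 1 7
-7 -3 10
-7 0 7
-6 -3 9
-6 -2 8
-6 -1 7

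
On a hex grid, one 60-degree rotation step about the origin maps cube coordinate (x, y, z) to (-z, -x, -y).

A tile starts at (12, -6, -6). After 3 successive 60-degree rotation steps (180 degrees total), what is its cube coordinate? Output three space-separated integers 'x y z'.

Answer: -12 6 6

Derivation:
Start: (12, -6, -6)
Step 1: (12, -6, -6) -> (-(-6), -(12), -(-6)) = (6, -12, 6)
Step 2: (6, -12, 6) -> (-(6), -(6), -(-12)) = (-6, -6, 12)
Step 3: (-6, -6, 12) -> (-(12), -(-6), -(-6)) = (-12, 6, 6)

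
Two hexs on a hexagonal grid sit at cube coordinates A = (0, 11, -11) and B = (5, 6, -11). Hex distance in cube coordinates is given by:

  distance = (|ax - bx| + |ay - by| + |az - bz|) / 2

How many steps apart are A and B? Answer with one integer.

Answer: 5

Derivation:
|ax - bx| = |0 - 5| = 5
|ay - by| = |11 - 6| = 5
|az - bz| = |-11 - (-11)| = 0
distance = (5 + 5 + 0) / 2 = 10 / 2 = 5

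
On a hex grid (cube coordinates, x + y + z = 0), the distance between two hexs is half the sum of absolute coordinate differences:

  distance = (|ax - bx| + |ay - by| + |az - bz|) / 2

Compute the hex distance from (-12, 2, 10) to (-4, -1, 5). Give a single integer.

|ax - bx| = |-12 - (-4)| = 8
|ay - by| = |2 - (-1)| = 3
|az - bz| = |10 - 5| = 5
distance = (8 + 3 + 5) / 2 = 16 / 2 = 8

Answer: 8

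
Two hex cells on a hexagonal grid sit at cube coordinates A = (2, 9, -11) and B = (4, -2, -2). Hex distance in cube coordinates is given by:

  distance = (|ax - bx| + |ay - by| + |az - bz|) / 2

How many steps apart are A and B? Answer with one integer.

|ax - bx| = |2 - 4| = 2
|ay - by| = |9 - (-2)| = 11
|az - bz| = |-11 - (-2)| = 9
distance = (2 + 11 + 9) / 2 = 22 / 2 = 11

Answer: 11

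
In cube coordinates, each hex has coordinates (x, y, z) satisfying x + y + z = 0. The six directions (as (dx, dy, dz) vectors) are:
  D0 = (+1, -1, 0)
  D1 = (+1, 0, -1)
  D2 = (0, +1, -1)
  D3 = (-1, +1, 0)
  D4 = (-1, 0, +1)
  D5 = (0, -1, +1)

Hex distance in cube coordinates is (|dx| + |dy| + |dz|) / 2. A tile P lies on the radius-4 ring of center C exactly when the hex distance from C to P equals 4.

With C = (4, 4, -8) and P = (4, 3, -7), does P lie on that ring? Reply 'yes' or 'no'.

Answer: no

Derivation:
|px - cx| = |4 - 4| = 0
|py - cy| = |3 - 4| = 1
|pz - cz| = |-7 - (-8)| = 1
distance = (0+1+1)/2 = 2/2 = 1
radius = 4; distance != radius -> no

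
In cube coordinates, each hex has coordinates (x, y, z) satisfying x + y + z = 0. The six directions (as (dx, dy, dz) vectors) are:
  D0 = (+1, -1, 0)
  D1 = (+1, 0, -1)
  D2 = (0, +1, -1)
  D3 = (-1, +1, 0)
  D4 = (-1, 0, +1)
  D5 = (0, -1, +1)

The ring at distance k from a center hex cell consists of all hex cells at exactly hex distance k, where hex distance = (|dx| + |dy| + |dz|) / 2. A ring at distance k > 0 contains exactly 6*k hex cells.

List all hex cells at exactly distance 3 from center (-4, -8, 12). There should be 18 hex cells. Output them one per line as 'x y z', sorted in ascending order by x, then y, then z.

Walk ring at distance 3 from (-4, -8, 12):
Start at center + D4*3 = (-7, -8, 15)
  hex 0: (-7, -8, 15)
  hex 1: (-6, -9, 15)
  hex 2: (-5, -10, 15)
  hex 3: (-4, -11, 15)
  hex 4: (-3, -11, 14)
  hex 5: (-2, -11, 13)
  hex 6: (-1, -11, 12)
  hex 7: (-1, -10, 11)
  hex 8: (-1, -9, 10)
  hex 9: (-1, -8, 9)
  hex 10: (-2, -7, 9)
  hex 11: (-3, -6, 9)
  hex 12: (-4, -5, 9)
  hex 13: (-5, -5, 10)
  hex 14: (-6, -5, 11)
  hex 15: (-7, -5, 12)
  hex 16: (-7, -6, 13)
  hex 17: (-7, -7, 14)
Sorted: 18 hexes.

Answer: -7 -8 15
-7 -7 14
-7 -6 13
-7 -5 12
-6 -9 15
-6 -5 11
-5 -10 15
-5 -5 10
-4 -11 15
-4 -5 9
-3 -11 14
-3 -6 9
-2 -11 13
-2 -7 9
-1 -11 12
-1 -10 11
-1 -9 10
-1 -8 9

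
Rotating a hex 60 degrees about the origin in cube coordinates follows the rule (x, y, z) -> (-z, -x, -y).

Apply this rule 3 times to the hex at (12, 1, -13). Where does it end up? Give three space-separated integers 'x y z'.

Start: (12, 1, -13)
Step 1: (12, 1, -13) -> (-(-13), -(12), -(1)) = (13, -12, -1)
Step 2: (13, -12, -1) -> (-(-1), -(13), -(-12)) = (1, -13, 12)
Step 3: (1, -13, 12) -> (-(12), -(1), -(-13)) = (-12, -1, 13)

Answer: -12 -1 13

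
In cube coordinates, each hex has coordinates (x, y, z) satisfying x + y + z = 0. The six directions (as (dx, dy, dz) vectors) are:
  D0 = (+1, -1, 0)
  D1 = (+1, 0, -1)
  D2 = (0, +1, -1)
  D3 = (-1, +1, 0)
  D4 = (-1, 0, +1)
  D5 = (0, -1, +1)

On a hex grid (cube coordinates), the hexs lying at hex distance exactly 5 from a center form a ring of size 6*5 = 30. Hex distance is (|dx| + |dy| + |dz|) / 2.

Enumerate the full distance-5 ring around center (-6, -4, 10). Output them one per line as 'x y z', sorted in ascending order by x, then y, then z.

Answer: -11 -4 15
-11 -3 14
-11 -2 13
-11 -1 12
-11 0 11
-11 1 10
-10 -5 15
-10 1 9
-9 -6 15
-9 1 8
-8 -7 15
-8 1 7
-7 -8 15
-7 1 6
-6 -9 15
-6 1 5
-5 -9 14
-5 0 5
-4 -9 13
-4 -1 5
-3 -9 12
-3 -2 5
-2 -9 11
-2 -3 5
-1 -9 10
-1 -8 9
-1 -7 8
-1 -6 7
-1 -5 6
-1 -4 5

Derivation:
Walk ring at distance 5 from (-6, -4, 10):
Start at center + D4*5 = (-11, -4, 15)
  hex 0: (-11, -4, 15)
  hex 1: (-10, -5, 15)
  hex 2: (-9, -6, 15)
  hex 3: (-8, -7, 15)
  hex 4: (-7, -8, 15)
  hex 5: (-6, -9, 15)
  hex 6: (-5, -9, 14)
  hex 7: (-4, -9, 13)
  hex 8: (-3, -9, 12)
  hex 9: (-2, -9, 11)
  hex 10: (-1, -9, 10)
  hex 11: (-1, -8, 9)
  hex 12: (-1, -7, 8)
  hex 13: (-1, -6, 7)
  hex 14: (-1, -5, 6)
  hex 15: (-1, -4, 5)
  hex 16: (-2, -3, 5)
  hex 17: (-3, -2, 5)
  hex 18: (-4, -1, 5)
  hex 19: (-5, 0, 5)
  hex 20: (-6, 1, 5)
  hex 21: (-7, 1, 6)
  hex 22: (-8, 1, 7)
  hex 23: (-9, 1, 8)
  hex 24: (-10, 1, 9)
  hex 25: (-11, 1, 10)
  hex 26: (-11, 0, 11)
  hex 27: (-11, -1, 12)
  hex 28: (-11, -2, 13)
  hex 29: (-11, -3, 14)
Sorted: 30 hexes.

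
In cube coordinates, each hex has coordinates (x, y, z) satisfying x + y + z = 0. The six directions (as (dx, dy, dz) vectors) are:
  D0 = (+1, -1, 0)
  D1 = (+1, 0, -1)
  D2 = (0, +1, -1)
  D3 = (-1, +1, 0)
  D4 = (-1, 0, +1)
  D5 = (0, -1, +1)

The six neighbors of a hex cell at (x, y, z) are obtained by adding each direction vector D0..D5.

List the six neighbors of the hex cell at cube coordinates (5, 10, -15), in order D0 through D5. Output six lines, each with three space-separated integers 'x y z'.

Answer: 6 9 -15
6 10 -16
5 11 -16
4 11 -15
4 10 -14
5 9 -14

Derivation:
Center: (5, 10, -15). Add each direction:
  D0: (5, 10, -15) + (1, -1, 0) = (6, 9, -15)
  D1: (5, 10, -15) + (1, 0, -1) = (6, 10, -16)
  D2: (5, 10, -15) + (0, 1, -1) = (5, 11, -16)
  D3: (5, 10, -15) + (-1, 1, 0) = (4, 11, -15)
  D4: (5, 10, -15) + (-1, 0, 1) = (4, 10, -14)
  D5: (5, 10, -15) + (0, -1, 1) = (5, 9, -14)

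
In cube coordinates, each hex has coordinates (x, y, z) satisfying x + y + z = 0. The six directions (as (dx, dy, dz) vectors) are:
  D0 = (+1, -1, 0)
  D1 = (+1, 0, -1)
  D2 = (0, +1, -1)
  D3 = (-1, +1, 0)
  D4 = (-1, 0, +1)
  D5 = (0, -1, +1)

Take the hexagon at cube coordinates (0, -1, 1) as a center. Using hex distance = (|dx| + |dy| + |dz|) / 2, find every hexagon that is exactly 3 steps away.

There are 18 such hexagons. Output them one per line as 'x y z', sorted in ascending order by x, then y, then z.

Walk ring at distance 3 from (0, -1, 1):
Start at center + D4*3 = (-3, -1, 4)
  hex 0: (-3, -1, 4)
  hex 1: (-2, -2, 4)
  hex 2: (-1, -3, 4)
  hex 3: (0, -4, 4)
  hex 4: (1, -4, 3)
  hex 5: (2, -4, 2)
  hex 6: (3, -4, 1)
  hex 7: (3, -3, 0)
  hex 8: (3, -2, -1)
  hex 9: (3, -1, -2)
  hex 10: (2, 0, -2)
  hex 11: (1, 1, -2)
  hex 12: (0, 2, -2)
  hex 13: (-1, 2, -1)
  hex 14: (-2, 2, 0)
  hex 15: (-3, 2, 1)
  hex 16: (-3, 1, 2)
  hex 17: (-3, 0, 3)
Sorted: 18 hexes.

Answer: -3 -1 4
-3 0 3
-3 1 2
-3 2 1
-2 -2 4
-2 2 0
-1 -3 4
-1 2 -1
0 -4 4
0 2 -2
1 -4 3
1 1 -2
2 -4 2
2 0 -2
3 -4 1
3 -3 0
3 -2 -1
3 -1 -2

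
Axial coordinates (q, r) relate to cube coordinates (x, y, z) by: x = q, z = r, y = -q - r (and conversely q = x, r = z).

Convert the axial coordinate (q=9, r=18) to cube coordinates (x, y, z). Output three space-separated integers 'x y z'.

Answer: 9 -27 18

Derivation:
x = q = 9
z = r = 18
y = -x - z = -(9) - (18) = -27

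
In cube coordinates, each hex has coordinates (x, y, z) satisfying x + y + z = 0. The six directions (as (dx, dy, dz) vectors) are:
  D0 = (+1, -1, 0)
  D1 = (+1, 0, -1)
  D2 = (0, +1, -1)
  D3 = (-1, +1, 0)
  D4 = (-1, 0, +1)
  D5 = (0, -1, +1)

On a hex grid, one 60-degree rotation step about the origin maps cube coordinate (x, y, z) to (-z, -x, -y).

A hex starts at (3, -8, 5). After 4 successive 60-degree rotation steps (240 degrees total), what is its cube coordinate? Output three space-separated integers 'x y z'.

Start: (3, -8, 5)
Step 1: (3, -8, 5) -> (-(5), -(3), -(-8)) = (-5, -3, 8)
Step 2: (-5, -3, 8) -> (-(8), -(-5), -(-3)) = (-8, 5, 3)
Step 3: (-8, 5, 3) -> (-(3), -(-8), -(5)) = (-3, 8, -5)
Step 4: (-3, 8, -5) -> (-(-5), -(-3), -(8)) = (5, 3, -8)

Answer: 5 3 -8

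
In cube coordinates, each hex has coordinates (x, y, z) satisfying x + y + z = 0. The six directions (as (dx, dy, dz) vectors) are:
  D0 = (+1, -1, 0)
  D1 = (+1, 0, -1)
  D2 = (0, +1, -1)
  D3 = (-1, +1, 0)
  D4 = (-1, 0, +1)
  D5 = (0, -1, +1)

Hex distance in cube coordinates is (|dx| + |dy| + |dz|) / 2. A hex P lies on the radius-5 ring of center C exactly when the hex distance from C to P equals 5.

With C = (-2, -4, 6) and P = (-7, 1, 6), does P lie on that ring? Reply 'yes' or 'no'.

|px - cx| = |-7 - (-2)| = 5
|py - cy| = |1 - (-4)| = 5
|pz - cz| = |6 - 6| = 0
distance = (5+5+0)/2 = 10/2 = 5
radius = 5; distance == radius -> yes

Answer: yes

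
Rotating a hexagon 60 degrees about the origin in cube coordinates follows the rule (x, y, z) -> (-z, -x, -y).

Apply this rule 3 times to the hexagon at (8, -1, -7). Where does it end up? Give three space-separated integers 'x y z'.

Answer: -8 1 7

Derivation:
Start: (8, -1, -7)
Step 1: (8, -1, -7) -> (-(-7), -(8), -(-1)) = (7, -8, 1)
Step 2: (7, -8, 1) -> (-(1), -(7), -(-8)) = (-1, -7, 8)
Step 3: (-1, -7, 8) -> (-(8), -(-1), -(-7)) = (-8, 1, 7)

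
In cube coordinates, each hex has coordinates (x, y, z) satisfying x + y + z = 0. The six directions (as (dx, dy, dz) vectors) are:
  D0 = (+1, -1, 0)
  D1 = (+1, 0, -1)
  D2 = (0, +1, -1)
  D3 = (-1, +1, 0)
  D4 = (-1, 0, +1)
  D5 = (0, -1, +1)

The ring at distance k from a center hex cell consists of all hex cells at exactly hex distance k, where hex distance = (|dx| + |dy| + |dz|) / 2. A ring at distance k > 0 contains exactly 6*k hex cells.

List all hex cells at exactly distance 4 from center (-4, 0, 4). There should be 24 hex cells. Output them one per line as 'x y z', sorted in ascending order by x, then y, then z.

Walk ring at distance 4 from (-4, 0, 4):
Start at center + D4*4 = (-8, 0, 8)
  hex 0: (-8, 0, 8)
  hex 1: (-7, -1, 8)
  hex 2: (-6, -2, 8)
  hex 3: (-5, -3, 8)
  hex 4: (-4, -4, 8)
  hex 5: (-3, -4, 7)
  hex 6: (-2, -4, 6)
  hex 7: (-1, -4, 5)
  hex 8: (0, -4, 4)
  hex 9: (0, -3, 3)
  hex 10: (0, -2, 2)
  hex 11: (0, -1, 1)
  hex 12: (0, 0, 0)
  hex 13: (-1, 1, 0)
  hex 14: (-2, 2, 0)
  hex 15: (-3, 3, 0)
  hex 16: (-4, 4, 0)
  hex 17: (-5, 4, 1)
  hex 18: (-6, 4, 2)
  hex 19: (-7, 4, 3)
  hex 20: (-8, 4, 4)
  hex 21: (-8, 3, 5)
  hex 22: (-8, 2, 6)
  hex 23: (-8, 1, 7)
Sorted: 24 hexes.

Answer: -8 0 8
-8 1 7
-8 2 6
-8 3 5
-8 4 4
-7 -1 8
-7 4 3
-6 -2 8
-6 4 2
-5 -3 8
-5 4 1
-4 -4 8
-4 4 0
-3 -4 7
-3 3 0
-2 -4 6
-2 2 0
-1 -4 5
-1 1 0
0 -4 4
0 -3 3
0 -2 2
0 -1 1
0 0 0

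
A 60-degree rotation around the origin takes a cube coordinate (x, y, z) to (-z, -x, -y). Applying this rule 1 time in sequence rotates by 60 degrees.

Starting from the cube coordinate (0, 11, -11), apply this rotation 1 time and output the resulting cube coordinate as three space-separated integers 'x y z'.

Start: (0, 11, -11)
Step 1: (0, 11, -11) -> (-(-11), -(0), -(11)) = (11, 0, -11)

Answer: 11 0 -11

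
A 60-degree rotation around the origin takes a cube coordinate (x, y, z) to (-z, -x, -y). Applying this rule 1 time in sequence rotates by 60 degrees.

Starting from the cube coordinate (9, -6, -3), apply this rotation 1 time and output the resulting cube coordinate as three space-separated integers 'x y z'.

Start: (9, -6, -3)
Step 1: (9, -6, -3) -> (-(-3), -(9), -(-6)) = (3, -9, 6)

Answer: 3 -9 6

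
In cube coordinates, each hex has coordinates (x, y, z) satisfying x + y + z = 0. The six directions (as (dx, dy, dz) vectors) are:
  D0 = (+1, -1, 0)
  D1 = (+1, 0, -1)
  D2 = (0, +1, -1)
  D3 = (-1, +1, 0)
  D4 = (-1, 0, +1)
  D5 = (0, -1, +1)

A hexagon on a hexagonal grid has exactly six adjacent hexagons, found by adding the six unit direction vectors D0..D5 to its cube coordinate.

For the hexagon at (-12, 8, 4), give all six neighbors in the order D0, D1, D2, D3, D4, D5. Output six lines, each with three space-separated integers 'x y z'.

Answer: -11 7 4
-11 8 3
-12 9 3
-13 9 4
-13 8 5
-12 7 5

Derivation:
Center: (-12, 8, 4). Add each direction:
  D0: (-12, 8, 4) + (1, -1, 0) = (-11, 7, 4)
  D1: (-12, 8, 4) + (1, 0, -1) = (-11, 8, 3)
  D2: (-12, 8, 4) + (0, 1, -1) = (-12, 9, 3)
  D3: (-12, 8, 4) + (-1, 1, 0) = (-13, 9, 4)
  D4: (-12, 8, 4) + (-1, 0, 1) = (-13, 8, 5)
  D5: (-12, 8, 4) + (0, -1, 1) = (-12, 7, 5)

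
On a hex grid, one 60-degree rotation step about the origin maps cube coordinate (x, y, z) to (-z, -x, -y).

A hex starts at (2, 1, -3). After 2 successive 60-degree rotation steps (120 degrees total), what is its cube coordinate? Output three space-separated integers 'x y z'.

Start: (2, 1, -3)
Step 1: (2, 1, -3) -> (-(-3), -(2), -(1)) = (3, -2, -1)
Step 2: (3, -2, -1) -> (-(-1), -(3), -(-2)) = (1, -3, 2)

Answer: 1 -3 2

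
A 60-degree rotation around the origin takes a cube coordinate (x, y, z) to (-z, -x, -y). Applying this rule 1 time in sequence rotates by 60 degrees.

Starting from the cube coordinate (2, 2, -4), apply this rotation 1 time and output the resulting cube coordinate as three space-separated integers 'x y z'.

Start: (2, 2, -4)
Step 1: (2, 2, -4) -> (-(-4), -(2), -(2)) = (4, -2, -2)

Answer: 4 -2 -2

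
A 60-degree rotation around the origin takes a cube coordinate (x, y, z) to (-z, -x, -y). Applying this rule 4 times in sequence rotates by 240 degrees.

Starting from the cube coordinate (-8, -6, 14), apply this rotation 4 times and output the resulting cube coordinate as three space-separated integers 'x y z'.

Start: (-8, -6, 14)
Step 1: (-8, -6, 14) -> (-(14), -(-8), -(-6)) = (-14, 8, 6)
Step 2: (-14, 8, 6) -> (-(6), -(-14), -(8)) = (-6, 14, -8)
Step 3: (-6, 14, -8) -> (-(-8), -(-6), -(14)) = (8, 6, -14)
Step 4: (8, 6, -14) -> (-(-14), -(8), -(6)) = (14, -8, -6)

Answer: 14 -8 -6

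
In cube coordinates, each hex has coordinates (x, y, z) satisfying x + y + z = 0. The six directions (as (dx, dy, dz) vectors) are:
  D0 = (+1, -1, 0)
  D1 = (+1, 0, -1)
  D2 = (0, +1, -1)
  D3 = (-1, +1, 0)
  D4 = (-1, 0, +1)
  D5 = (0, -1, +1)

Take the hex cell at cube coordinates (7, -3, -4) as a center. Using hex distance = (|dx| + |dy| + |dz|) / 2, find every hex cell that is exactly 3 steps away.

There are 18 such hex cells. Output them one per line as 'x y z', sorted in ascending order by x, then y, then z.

Walk ring at distance 3 from (7, -3, -4):
Start at center + D4*3 = (4, -3, -1)
  hex 0: (4, -3, -1)
  hex 1: (5, -4, -1)
  hex 2: (6, -5, -1)
  hex 3: (7, -6, -1)
  hex 4: (8, -6, -2)
  hex 5: (9, -6, -3)
  hex 6: (10, -6, -4)
  hex 7: (10, -5, -5)
  hex 8: (10, -4, -6)
  hex 9: (10, -3, -7)
  hex 10: (9, -2, -7)
  hex 11: (8, -1, -7)
  hex 12: (7, 0, -7)
  hex 13: (6, 0, -6)
  hex 14: (5, 0, -5)
  hex 15: (4, 0, -4)
  hex 16: (4, -1, -3)
  hex 17: (4, -2, -2)
Sorted: 18 hexes.

Answer: 4 -3 -1
4 -2 -2
4 -1 -3
4 0 -4
5 -4 -1
5 0 -5
6 -5 -1
6 0 -6
7 -6 -1
7 0 -7
8 -6 -2
8 -1 -7
9 -6 -3
9 -2 -7
10 -6 -4
10 -5 -5
10 -4 -6
10 -3 -7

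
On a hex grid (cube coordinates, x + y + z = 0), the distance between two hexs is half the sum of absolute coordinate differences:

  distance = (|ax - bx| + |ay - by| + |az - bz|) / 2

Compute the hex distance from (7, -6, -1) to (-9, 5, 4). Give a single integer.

|ax - bx| = |7 - (-9)| = 16
|ay - by| = |-6 - 5| = 11
|az - bz| = |-1 - 4| = 5
distance = (16 + 11 + 5) / 2 = 32 / 2 = 16

Answer: 16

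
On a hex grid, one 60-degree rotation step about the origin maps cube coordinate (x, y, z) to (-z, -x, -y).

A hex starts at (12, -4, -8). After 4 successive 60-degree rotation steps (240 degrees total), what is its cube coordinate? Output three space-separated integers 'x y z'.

Answer: -8 12 -4

Derivation:
Start: (12, -4, -8)
Step 1: (12, -4, -8) -> (-(-8), -(12), -(-4)) = (8, -12, 4)
Step 2: (8, -12, 4) -> (-(4), -(8), -(-12)) = (-4, -8, 12)
Step 3: (-4, -8, 12) -> (-(12), -(-4), -(-8)) = (-12, 4, 8)
Step 4: (-12, 4, 8) -> (-(8), -(-12), -(4)) = (-8, 12, -4)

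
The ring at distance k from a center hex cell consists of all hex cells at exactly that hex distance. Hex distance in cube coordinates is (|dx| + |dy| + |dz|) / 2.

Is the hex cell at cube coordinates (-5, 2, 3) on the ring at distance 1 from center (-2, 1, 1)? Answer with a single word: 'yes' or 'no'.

Answer: no

Derivation:
|px - cx| = |-5 - (-2)| = 3
|py - cy| = |2 - 1| = 1
|pz - cz| = |3 - 1| = 2
distance = (3+1+2)/2 = 6/2 = 3
radius = 1; distance != radius -> no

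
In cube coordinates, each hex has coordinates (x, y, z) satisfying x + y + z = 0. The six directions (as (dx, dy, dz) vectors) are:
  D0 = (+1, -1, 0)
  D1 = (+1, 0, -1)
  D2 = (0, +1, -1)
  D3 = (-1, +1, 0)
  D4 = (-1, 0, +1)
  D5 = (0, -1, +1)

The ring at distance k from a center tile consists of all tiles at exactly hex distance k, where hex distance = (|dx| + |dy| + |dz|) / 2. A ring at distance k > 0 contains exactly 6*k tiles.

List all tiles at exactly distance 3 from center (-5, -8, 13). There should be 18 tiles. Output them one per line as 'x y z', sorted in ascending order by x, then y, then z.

Walk ring at distance 3 from (-5, -8, 13):
Start at center + D4*3 = (-8, -8, 16)
  hex 0: (-8, -8, 16)
  hex 1: (-7, -9, 16)
  hex 2: (-6, -10, 16)
  hex 3: (-5, -11, 16)
  hex 4: (-4, -11, 15)
  hex 5: (-3, -11, 14)
  hex 6: (-2, -11, 13)
  hex 7: (-2, -10, 12)
  hex 8: (-2, -9, 11)
  hex 9: (-2, -8, 10)
  hex 10: (-3, -7, 10)
  hex 11: (-4, -6, 10)
  hex 12: (-5, -5, 10)
  hex 13: (-6, -5, 11)
  hex 14: (-7, -5, 12)
  hex 15: (-8, -5, 13)
  hex 16: (-8, -6, 14)
  hex 17: (-8, -7, 15)
Sorted: 18 hexes.

Answer: -8 -8 16
-8 -7 15
-8 -6 14
-8 -5 13
-7 -9 16
-7 -5 12
-6 -10 16
-6 -5 11
-5 -11 16
-5 -5 10
-4 -11 15
-4 -6 10
-3 -11 14
-3 -7 10
-2 -11 13
-2 -10 12
-2 -9 11
-2 -8 10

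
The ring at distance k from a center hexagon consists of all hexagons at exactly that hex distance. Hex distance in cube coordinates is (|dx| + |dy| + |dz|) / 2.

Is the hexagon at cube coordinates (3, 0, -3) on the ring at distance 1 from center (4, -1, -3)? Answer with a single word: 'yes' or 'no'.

|px - cx| = |3 - 4| = 1
|py - cy| = |0 - (-1)| = 1
|pz - cz| = |-3 - (-3)| = 0
distance = (1+1+0)/2 = 2/2 = 1
radius = 1; distance == radius -> yes

Answer: yes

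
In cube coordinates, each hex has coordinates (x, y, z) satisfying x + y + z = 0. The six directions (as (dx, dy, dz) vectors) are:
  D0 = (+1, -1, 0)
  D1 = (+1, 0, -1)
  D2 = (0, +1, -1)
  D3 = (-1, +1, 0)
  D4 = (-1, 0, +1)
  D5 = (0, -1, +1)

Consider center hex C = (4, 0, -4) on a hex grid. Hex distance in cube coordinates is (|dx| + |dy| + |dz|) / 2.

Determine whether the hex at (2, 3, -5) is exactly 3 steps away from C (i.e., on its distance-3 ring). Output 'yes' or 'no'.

|px - cx| = |2 - 4| = 2
|py - cy| = |3 - 0| = 3
|pz - cz| = |-5 - (-4)| = 1
distance = (2+3+1)/2 = 6/2 = 3
radius = 3; distance == radius -> yes

Answer: yes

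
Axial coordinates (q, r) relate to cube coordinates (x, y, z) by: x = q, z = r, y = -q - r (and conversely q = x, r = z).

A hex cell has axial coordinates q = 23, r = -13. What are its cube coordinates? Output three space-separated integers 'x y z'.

Answer: 23 -10 -13

Derivation:
x = q = 23
z = r = -13
y = -x - z = -(23) - (-13) = -10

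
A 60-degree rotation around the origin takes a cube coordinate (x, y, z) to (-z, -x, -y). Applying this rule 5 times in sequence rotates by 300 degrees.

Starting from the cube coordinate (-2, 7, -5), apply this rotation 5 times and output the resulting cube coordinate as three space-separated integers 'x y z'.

Answer: -7 5 2

Derivation:
Start: (-2, 7, -5)
Step 1: (-2, 7, -5) -> (-(-5), -(-2), -(7)) = (5, 2, -7)
Step 2: (5, 2, -7) -> (-(-7), -(5), -(2)) = (7, -5, -2)
Step 3: (7, -5, -2) -> (-(-2), -(7), -(-5)) = (2, -7, 5)
Step 4: (2, -7, 5) -> (-(5), -(2), -(-7)) = (-5, -2, 7)
Step 5: (-5, -2, 7) -> (-(7), -(-5), -(-2)) = (-7, 5, 2)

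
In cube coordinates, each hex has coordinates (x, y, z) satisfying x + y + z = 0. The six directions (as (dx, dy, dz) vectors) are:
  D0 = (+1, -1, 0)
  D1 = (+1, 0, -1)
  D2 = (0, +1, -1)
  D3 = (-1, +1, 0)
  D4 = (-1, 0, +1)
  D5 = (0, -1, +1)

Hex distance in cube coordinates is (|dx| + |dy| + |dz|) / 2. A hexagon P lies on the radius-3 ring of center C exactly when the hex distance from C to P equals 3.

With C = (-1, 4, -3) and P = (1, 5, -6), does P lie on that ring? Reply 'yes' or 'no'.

|px - cx| = |1 - (-1)| = 2
|py - cy| = |5 - 4| = 1
|pz - cz| = |-6 - (-3)| = 3
distance = (2+1+3)/2 = 6/2 = 3
radius = 3; distance == radius -> yes

Answer: yes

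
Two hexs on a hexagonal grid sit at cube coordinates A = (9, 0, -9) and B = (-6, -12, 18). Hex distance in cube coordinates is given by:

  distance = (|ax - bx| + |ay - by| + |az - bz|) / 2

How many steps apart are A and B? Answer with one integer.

Answer: 27

Derivation:
|ax - bx| = |9 - (-6)| = 15
|ay - by| = |0 - (-12)| = 12
|az - bz| = |-9 - 18| = 27
distance = (15 + 12 + 27) / 2 = 54 / 2 = 27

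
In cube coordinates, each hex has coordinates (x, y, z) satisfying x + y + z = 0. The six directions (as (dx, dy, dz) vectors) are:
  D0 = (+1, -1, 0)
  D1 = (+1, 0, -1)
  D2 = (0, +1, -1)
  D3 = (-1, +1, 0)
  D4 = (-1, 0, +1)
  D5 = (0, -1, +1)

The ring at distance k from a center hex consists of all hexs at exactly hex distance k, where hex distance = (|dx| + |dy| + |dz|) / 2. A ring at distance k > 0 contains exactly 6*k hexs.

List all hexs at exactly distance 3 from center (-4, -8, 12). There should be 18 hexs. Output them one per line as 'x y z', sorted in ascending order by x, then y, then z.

Walk ring at distance 3 from (-4, -8, 12):
Start at center + D4*3 = (-7, -8, 15)
  hex 0: (-7, -8, 15)
  hex 1: (-6, -9, 15)
  hex 2: (-5, -10, 15)
  hex 3: (-4, -11, 15)
  hex 4: (-3, -11, 14)
  hex 5: (-2, -11, 13)
  hex 6: (-1, -11, 12)
  hex 7: (-1, -10, 11)
  hex 8: (-1, -9, 10)
  hex 9: (-1, -8, 9)
  hex 10: (-2, -7, 9)
  hex 11: (-3, -6, 9)
  hex 12: (-4, -5, 9)
  hex 13: (-5, -5, 10)
  hex 14: (-6, -5, 11)
  hex 15: (-7, -5, 12)
  hex 16: (-7, -6, 13)
  hex 17: (-7, -7, 14)
Sorted: 18 hexes.

Answer: -7 -8 15
-7 -7 14
-7 -6 13
-7 -5 12
-6 -9 15
-6 -5 11
-5 -10 15
-5 -5 10
-4 -11 15
-4 -5 9
-3 -11 14
-3 -6 9
-2 -11 13
-2 -7 9
-1 -11 12
-1 -10 11
-1 -9 10
-1 -8 9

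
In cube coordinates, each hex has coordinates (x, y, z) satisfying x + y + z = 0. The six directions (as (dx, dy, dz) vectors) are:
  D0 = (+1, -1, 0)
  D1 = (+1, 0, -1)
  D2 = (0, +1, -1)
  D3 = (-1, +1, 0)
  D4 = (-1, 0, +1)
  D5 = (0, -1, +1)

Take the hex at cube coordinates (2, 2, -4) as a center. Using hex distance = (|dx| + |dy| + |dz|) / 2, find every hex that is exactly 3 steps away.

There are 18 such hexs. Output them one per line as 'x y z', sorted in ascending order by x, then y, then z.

Walk ring at distance 3 from (2, 2, -4):
Start at center + D4*3 = (-1, 2, -1)
  hex 0: (-1, 2, -1)
  hex 1: (0, 1, -1)
  hex 2: (1, 0, -1)
  hex 3: (2, -1, -1)
  hex 4: (3, -1, -2)
  hex 5: (4, -1, -3)
  hex 6: (5, -1, -4)
  hex 7: (5, 0, -5)
  hex 8: (5, 1, -6)
  hex 9: (5, 2, -7)
  hex 10: (4, 3, -7)
  hex 11: (3, 4, -7)
  hex 12: (2, 5, -7)
  hex 13: (1, 5, -6)
  hex 14: (0, 5, -5)
  hex 15: (-1, 5, -4)
  hex 16: (-1, 4, -3)
  hex 17: (-1, 3, -2)
Sorted: 18 hexes.

Answer: -1 2 -1
-1 3 -2
-1 4 -3
-1 5 -4
0 1 -1
0 5 -5
1 0 -1
1 5 -6
2 -1 -1
2 5 -7
3 -1 -2
3 4 -7
4 -1 -3
4 3 -7
5 -1 -4
5 0 -5
5 1 -6
5 2 -7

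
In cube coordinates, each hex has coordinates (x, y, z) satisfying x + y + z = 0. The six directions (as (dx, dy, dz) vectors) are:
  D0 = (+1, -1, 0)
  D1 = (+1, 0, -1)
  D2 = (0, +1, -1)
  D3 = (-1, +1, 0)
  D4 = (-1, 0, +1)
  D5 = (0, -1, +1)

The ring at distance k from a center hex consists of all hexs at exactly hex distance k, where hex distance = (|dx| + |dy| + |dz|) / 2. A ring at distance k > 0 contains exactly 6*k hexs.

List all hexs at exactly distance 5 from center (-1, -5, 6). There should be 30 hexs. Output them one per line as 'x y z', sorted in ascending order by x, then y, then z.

Answer: -6 -5 11
-6 -4 10
-6 -3 9
-6 -2 8
-6 -1 7
-6 0 6
-5 -6 11
-5 0 5
-4 -7 11
-4 0 4
-3 -8 11
-3 0 3
-2 -9 11
-2 0 2
-1 -10 11
-1 0 1
0 -10 10
0 -1 1
1 -10 9
1 -2 1
2 -10 8
2 -3 1
3 -10 7
3 -4 1
4 -10 6
4 -9 5
4 -8 4
4 -7 3
4 -6 2
4 -5 1

Derivation:
Walk ring at distance 5 from (-1, -5, 6):
Start at center + D4*5 = (-6, -5, 11)
  hex 0: (-6, -5, 11)
  hex 1: (-5, -6, 11)
  hex 2: (-4, -7, 11)
  hex 3: (-3, -8, 11)
  hex 4: (-2, -9, 11)
  hex 5: (-1, -10, 11)
  hex 6: (0, -10, 10)
  hex 7: (1, -10, 9)
  hex 8: (2, -10, 8)
  hex 9: (3, -10, 7)
  hex 10: (4, -10, 6)
  hex 11: (4, -9, 5)
  hex 12: (4, -8, 4)
  hex 13: (4, -7, 3)
  hex 14: (4, -6, 2)
  hex 15: (4, -5, 1)
  hex 16: (3, -4, 1)
  hex 17: (2, -3, 1)
  hex 18: (1, -2, 1)
  hex 19: (0, -1, 1)
  hex 20: (-1, 0, 1)
  hex 21: (-2, 0, 2)
  hex 22: (-3, 0, 3)
  hex 23: (-4, 0, 4)
  hex 24: (-5, 0, 5)
  hex 25: (-6, 0, 6)
  hex 26: (-6, -1, 7)
  hex 27: (-6, -2, 8)
  hex 28: (-6, -3, 9)
  hex 29: (-6, -4, 10)
Sorted: 30 hexes.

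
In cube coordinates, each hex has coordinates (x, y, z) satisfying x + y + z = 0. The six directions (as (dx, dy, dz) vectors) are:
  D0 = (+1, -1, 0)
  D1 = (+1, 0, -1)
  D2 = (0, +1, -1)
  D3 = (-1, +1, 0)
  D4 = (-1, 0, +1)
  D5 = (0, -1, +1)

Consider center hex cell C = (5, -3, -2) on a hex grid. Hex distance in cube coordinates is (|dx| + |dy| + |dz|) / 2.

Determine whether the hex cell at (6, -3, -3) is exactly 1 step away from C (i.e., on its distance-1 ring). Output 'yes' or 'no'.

|px - cx| = |6 - 5| = 1
|py - cy| = |-3 - (-3)| = 0
|pz - cz| = |-3 - (-2)| = 1
distance = (1+0+1)/2 = 2/2 = 1
radius = 1; distance == radius -> yes

Answer: yes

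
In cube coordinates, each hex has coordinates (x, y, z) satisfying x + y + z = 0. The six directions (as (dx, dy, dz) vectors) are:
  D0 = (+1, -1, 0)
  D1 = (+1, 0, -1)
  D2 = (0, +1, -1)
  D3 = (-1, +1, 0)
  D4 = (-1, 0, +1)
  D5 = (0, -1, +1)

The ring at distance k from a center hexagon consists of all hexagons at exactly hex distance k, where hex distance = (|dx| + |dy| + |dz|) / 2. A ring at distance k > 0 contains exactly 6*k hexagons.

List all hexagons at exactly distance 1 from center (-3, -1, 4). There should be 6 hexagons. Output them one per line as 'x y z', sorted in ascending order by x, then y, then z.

Walk ring at distance 1 from (-3, -1, 4):
Start at center + D4*1 = (-4, -1, 5)
  hex 0: (-4, -1, 5)
  hex 1: (-3, -2, 5)
  hex 2: (-2, -2, 4)
  hex 3: (-2, -1, 3)
  hex 4: (-3, 0, 3)
  hex 5: (-4, 0, 4)
Sorted: 6 hexes.

Answer: -4 -1 5
-4 0 4
-3 -2 5
-3 0 3
-2 -2 4
-2 -1 3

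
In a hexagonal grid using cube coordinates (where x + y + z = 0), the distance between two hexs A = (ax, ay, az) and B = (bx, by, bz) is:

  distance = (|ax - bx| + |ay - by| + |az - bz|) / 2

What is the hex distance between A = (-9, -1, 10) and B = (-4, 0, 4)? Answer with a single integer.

Answer: 6

Derivation:
|ax - bx| = |-9 - (-4)| = 5
|ay - by| = |-1 - 0| = 1
|az - bz| = |10 - 4| = 6
distance = (5 + 1 + 6) / 2 = 12 / 2 = 6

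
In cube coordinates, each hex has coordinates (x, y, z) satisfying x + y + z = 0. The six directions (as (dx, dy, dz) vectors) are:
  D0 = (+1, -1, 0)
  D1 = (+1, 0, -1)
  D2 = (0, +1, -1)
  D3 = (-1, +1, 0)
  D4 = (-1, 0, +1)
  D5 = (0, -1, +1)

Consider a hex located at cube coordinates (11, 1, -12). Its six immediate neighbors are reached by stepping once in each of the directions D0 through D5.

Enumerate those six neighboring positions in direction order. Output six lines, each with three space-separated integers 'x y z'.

Answer: 12 0 -12
12 1 -13
11 2 -13
10 2 -12
10 1 -11
11 0 -11

Derivation:
Center: (11, 1, -12). Add each direction:
  D0: (11, 1, -12) + (1, -1, 0) = (12, 0, -12)
  D1: (11, 1, -12) + (1, 0, -1) = (12, 1, -13)
  D2: (11, 1, -12) + (0, 1, -1) = (11, 2, -13)
  D3: (11, 1, -12) + (-1, 1, 0) = (10, 2, -12)
  D4: (11, 1, -12) + (-1, 0, 1) = (10, 1, -11)
  D5: (11, 1, -12) + (0, -1, 1) = (11, 0, -11)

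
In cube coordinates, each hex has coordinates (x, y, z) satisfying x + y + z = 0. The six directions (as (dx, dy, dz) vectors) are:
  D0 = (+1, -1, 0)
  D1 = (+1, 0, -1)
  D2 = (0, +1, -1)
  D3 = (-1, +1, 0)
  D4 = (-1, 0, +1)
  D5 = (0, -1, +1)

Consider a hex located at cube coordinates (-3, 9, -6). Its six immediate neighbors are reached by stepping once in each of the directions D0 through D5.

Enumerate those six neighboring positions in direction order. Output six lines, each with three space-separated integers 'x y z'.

Answer: -2 8 -6
-2 9 -7
-3 10 -7
-4 10 -6
-4 9 -5
-3 8 -5

Derivation:
Center: (-3, 9, -6). Add each direction:
  D0: (-3, 9, -6) + (1, -1, 0) = (-2, 8, -6)
  D1: (-3, 9, -6) + (1, 0, -1) = (-2, 9, -7)
  D2: (-3, 9, -6) + (0, 1, -1) = (-3, 10, -7)
  D3: (-3, 9, -6) + (-1, 1, 0) = (-4, 10, -6)
  D4: (-3, 9, -6) + (-1, 0, 1) = (-4, 9, -5)
  D5: (-3, 9, -6) + (0, -1, 1) = (-3, 8, -5)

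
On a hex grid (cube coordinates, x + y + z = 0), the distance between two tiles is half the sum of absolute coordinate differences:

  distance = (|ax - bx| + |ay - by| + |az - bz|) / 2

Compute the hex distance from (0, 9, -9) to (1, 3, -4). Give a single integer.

Answer: 6

Derivation:
|ax - bx| = |0 - 1| = 1
|ay - by| = |9 - 3| = 6
|az - bz| = |-9 - (-4)| = 5
distance = (1 + 6 + 5) / 2 = 12 / 2 = 6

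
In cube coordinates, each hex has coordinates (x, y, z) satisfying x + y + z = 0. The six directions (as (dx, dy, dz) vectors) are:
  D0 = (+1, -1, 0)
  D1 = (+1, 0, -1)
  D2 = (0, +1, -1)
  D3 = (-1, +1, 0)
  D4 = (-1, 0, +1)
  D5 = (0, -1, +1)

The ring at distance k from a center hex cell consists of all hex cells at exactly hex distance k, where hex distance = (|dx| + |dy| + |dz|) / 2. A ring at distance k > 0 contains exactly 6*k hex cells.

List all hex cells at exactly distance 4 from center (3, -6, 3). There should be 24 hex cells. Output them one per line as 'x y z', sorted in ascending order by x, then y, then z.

Answer: -1 -6 7
-1 -5 6
-1 -4 5
-1 -3 4
-1 -2 3
0 -7 7
0 -2 2
1 -8 7
1 -2 1
2 -9 7
2 -2 0
3 -10 7
3 -2 -1
4 -10 6
4 -3 -1
5 -10 5
5 -4 -1
6 -10 4
6 -5 -1
7 -10 3
7 -9 2
7 -8 1
7 -7 0
7 -6 -1

Derivation:
Walk ring at distance 4 from (3, -6, 3):
Start at center + D4*4 = (-1, -6, 7)
  hex 0: (-1, -6, 7)
  hex 1: (0, -7, 7)
  hex 2: (1, -8, 7)
  hex 3: (2, -9, 7)
  hex 4: (3, -10, 7)
  hex 5: (4, -10, 6)
  hex 6: (5, -10, 5)
  hex 7: (6, -10, 4)
  hex 8: (7, -10, 3)
  hex 9: (7, -9, 2)
  hex 10: (7, -8, 1)
  hex 11: (7, -7, 0)
  hex 12: (7, -6, -1)
  hex 13: (6, -5, -1)
  hex 14: (5, -4, -1)
  hex 15: (4, -3, -1)
  hex 16: (3, -2, -1)
  hex 17: (2, -2, 0)
  hex 18: (1, -2, 1)
  hex 19: (0, -2, 2)
  hex 20: (-1, -2, 3)
  hex 21: (-1, -3, 4)
  hex 22: (-1, -4, 5)
  hex 23: (-1, -5, 6)
Sorted: 24 hexes.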